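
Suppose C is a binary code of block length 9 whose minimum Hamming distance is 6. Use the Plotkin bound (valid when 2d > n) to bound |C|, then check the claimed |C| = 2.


Plotkin bound M ≤ 4; given |C| = 2 ≤ bound (satisfied).

Check applicability: 2d = 12, n = 9.
2d − n = 3 > 0, so Plotkin applies.
Compute d/(2d−n) = 6/3 ≈ 2.0000.
⌊d/(2d−n)⌋ = 2.
Plotkin bound: M ≤ 2·2 = 4.
Given |C| = 2, check: satisfied.
This |C| is below the Plotkin bound.


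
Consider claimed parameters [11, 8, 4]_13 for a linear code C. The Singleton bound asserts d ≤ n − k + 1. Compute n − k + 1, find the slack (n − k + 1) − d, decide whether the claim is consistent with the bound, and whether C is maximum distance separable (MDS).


Singleton RHS = n − k + 1 = 4, slack = 0, bound satisfied, MDS.

Singleton bound: d ≤ n − k + 1.
Here n = 11, k = 8, so n − k + 1 = 4.
Given d = 4, check d ≤ 4: YES.
Slack = (n − k + 1) − d = 0.
The code is MDS (slack = 0).
Description: the claimed parameters are [11, 8, 4]_13; such a code would be MDS (meets Singleton bound).


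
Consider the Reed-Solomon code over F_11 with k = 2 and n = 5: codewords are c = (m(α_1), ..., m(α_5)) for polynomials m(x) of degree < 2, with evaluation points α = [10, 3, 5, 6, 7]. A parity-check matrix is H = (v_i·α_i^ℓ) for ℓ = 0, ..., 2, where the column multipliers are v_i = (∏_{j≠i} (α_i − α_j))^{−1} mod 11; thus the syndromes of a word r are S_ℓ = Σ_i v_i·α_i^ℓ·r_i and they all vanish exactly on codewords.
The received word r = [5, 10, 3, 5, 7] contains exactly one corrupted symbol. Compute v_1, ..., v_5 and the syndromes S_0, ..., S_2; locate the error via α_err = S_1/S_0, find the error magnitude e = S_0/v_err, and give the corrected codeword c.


S = (7, 4, 7), error at position 1, error magnitude e = 3, c = [2, 10, 3, 5, 7].

Step 1: column multipliers v_i = (∏_{j≠i}(α_i − α_j))^{−1} mod 11.
  i = 1 (α = 10): (10−3)(10−5)(10−6)(10−7) = 7·5·4·3 = 420 ≡ 2, so v_1 = 2^{−1} = 6 (mod 11).
  i = 2 (α = 3): (3−10)(3−5)(3−6)(3−7) = (−7)·(−2)·(−3)·(−4) = 168 ≡ 3, so v_2 = 3^{−1} = 4 (mod 11).
  i = 3 (α = 5): (5−10)(5−3)(5−6)(5−7) = (−5)·2·(−1)·(−2) = −20 ≡ 2, so v_3 = 2^{−1} = 6 (mod 11).
  i = 4 (α = 6): (6−10)(6−3)(6−5)(6−7) = (−4)·3·1·(−1) = 12 ≡ 1, so v_4 = 1^{−1} = 1 (mod 11).
  i = 5 (α = 7): (7−10)(7−3)(7−5)(7−6) = (−3)·4·2·1 = −24 ≡ 9, so v_5 = 9^{−1} = 5 (mod 11).
  v = [6, 4, 6, 1, 5].
Step 2: syndromes of r = [5, 10, 3, 5, 7] (all sums mod 11).
  S_0 = Σ v_i r_i = 6·5 + 4·10 + 6·3 + 1·5 + 5·7 = 128 ≡ 7.
  S_1 = Σ v_i α_i r_i = 6·10·5 + 4·3·10 + 6·5·3 + 1·6·5 + 5·7·7 = 785 ≡ 4.
  α_i^2 mod 11 = [1, 9, 3, 3, 5].
  S_2 = Σ v_i α_i^2 r_i = 6·1·5 + 4·9·10 + 6·3·3 + 1·3·5 + 5·5·7 = 634 ≡ 7.
  S = (7, 4, 7) ≠ 0, so r is not a codeword (an error is present).
Step 3: locate the error. For a single error e at position i, S_ℓ = v_i·e·α_i^ℓ, so α_err = S_1/S_0.
  S_0^{−1} = 7^{−1} = 8 (mod 11), so α_err = 4·8 = 32 ≡ 10 = α_1. Error position i = 1.
  Consistency check: S_2/S_1 = 7·3 = 21 ≡ 10 = α_err ✓ (single-error assumption holds).
Step 4: error magnitude e = S_0/v_1 = S_0·∏_{j≠1}(α_1 − α_j) = 7·2 = 14 ≡ 3 (mod 11).
Step 5: correct position 1: c_1 = r_1 − e = 5 − 3 ≡ 2 (mod 11). Hence c = [2, 10, 3, 5, 7].
  Check: interpolating c through the α_i gives m(x) = 4 + 2·x (degree < 2) with m(α_i) = c_i for every i, so c is indeed a codeword.


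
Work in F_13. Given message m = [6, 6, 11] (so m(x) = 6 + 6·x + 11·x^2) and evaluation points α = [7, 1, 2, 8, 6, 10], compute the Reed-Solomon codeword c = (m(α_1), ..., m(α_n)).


c = [2, 10, 10, 4, 9, 9]

Message polynomial: m(x) = 6 + 6·x + 11·x^2 (mod 13).
For each evaluation point α_i, compute m(α_i) mod 13:
  α_1 = 7: Horner steps 11 → 5 → 2, so m(7) = 2.
  α_2 = 1: Horner steps 11 → 4 → 10, so m(1) = 10.
  α_3 = 2: Horner steps 11 → 2 → 10, so m(2) = 10.
  α_4 = 8: Horner steps 11 → 3 → 4, so m(8) = 4.
  α_5 = 6: Horner steps 11 → 7 → 9, so m(6) = 9.
  α_6 = 10: Horner steps 11 → 12 → 9, so m(10) = 9.
Codeword c = [2, 10, 10, 4, 9, 9] ∈ F_13^6.


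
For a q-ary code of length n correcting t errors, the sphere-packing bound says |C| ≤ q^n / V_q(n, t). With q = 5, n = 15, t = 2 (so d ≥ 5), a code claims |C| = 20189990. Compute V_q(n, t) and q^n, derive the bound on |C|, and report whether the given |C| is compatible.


V_q(n, t) = 1741, q^n = 30517578125, Hamming bound = 17528764, |C| = 20189990 > bound (violated).

Step 1: Compute V_q(n, t) = Σ_{j=0}^2 C(n, j) (q−1)^j.
  j = 0: C(15,0)·(4)^0 = 1·1 = 1.
  j = 1: C(15,1)·(4)^1 = 15·4 = 60.
  j = 2: C(15,2)·(4)^2 = 105·16 = 1680.
  V_q(n, t) = 1 + 60 + 1680 = 1741.
Step 2: q^n = 5^15 = 30517578125.
Step 3: Hamming bound ⌊q^n / V_q(n,t)⌋ = ⌊30517578125/1741⌋ = 17528764.
Step 4: Compare |C| = 20189990 to 17528764: violated.
The claimed |C| lies above the Hamming bound, so no 5-ary code of length 15 with d ≥ 5 can have 20189990 codewords.


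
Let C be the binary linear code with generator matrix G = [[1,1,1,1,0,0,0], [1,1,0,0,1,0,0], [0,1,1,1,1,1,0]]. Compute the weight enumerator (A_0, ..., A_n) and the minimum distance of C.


Weight distribution: A_0 = 1, A_2 = 1, A_3 = 3, A_4 = 2, A_5 = 1. Minimum distance d = 2.

Enumerate all 2^3 = 8 messages m ∈ F_2^3.
For each, compute codeword c = mG in F_2^7, then tally its weight.
  m = 000 → c = 0000000, weight = 0.
  m = 100 → c = 1111000, weight = 4.
  m = 010 → c = 1100100, weight = 3.
  m = 110 → c = 0011100, weight = 3.
  m = 001 → c = 0111110, weight = 5.
  m = 101 → c = 1000110, weight = 3.
  m = 011 → c = 1011010, weight = 4.
  m = 111 → c = 0100010, weight = 2.
Tally weights:
  weight 0: 1 codewords.
  weight 2: 1 codewords.
  weight 3: 3 codewords.
  weight 4: 2 codewords.
  weight 5: 1 codewords.
Minimum distance d = smallest w > 0 with A_w > 0 = 2.
Sanity: Σ A_w = 8 = 2^3 = 8 ✓.


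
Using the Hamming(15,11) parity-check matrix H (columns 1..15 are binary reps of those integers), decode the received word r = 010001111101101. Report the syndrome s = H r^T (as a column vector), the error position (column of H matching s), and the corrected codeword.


s = (0, 1, 1, 0)^T, error position = 6, corrected codeword c = 010000111101101

Compute s = H r^T mod 2 one row at a time:
  s_1 = 1 + 1 + 1 + 0 + 1 + 1 + 0 + 1 = 6 ≡ 0 (mod 2).
  s_2 = 0 + 0 + 1 + 1 + 1 + 1 + 0 + 1 = 5 ≡ 1 (mod 2).
  s_3 = 1 + 0 + 1 + 1 + 1 + 0 + 0 + 1 = 5 ≡ 1 (mod 2).
  s_4 = 0 + 0 + 0 + 1 + 1 + 0 + 1 + 1 = 4 ≡ 0 (mod 2).
s = (0, 1, 1, 0)^T — this equals column 6 of H (binary 0110), so error is at position 6.
Correct: flip bit 6 of r = 010001111101101 to get c = 010000111101101.


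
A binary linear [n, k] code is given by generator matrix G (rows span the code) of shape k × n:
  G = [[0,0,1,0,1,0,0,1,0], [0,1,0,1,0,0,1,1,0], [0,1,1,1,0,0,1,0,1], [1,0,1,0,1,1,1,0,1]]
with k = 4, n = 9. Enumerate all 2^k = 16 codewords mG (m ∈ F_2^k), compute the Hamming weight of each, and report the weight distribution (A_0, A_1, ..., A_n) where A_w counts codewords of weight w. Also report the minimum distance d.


Weight distribution: A_0 = 1, A_2 = 1, A_3 = 2, A_4 = 2, A_5 = 6, A_6 = 3, A_8 = 1. Minimum distance d = 2.

Enumerate all 2^4 = 16 messages m ∈ F_2^4.
For each, compute codeword c = mG in F_2^9, then tally its weight.
  m = 0000 → c = 000000000, weight = 0.
  m = 1000 → c = 001010010, weight = 3.
  m = 0100 → c = 010100110, weight = 4.
  m = 1100 → c = 011110100, weight = 5.
  m = 0010 → c = 011100101, weight = 5.
  m = 1010 → c = 010110111, weight = 6.
  m = 0110 → c = 001000011, weight = 3.
  m = 1110 → c = 000010001, weight = 2.
  m = 0001 → c = 101011101, weight = 6.
  m = 1001 → c = 100001111, weight = 5.
  m = 0101 → c = 111111011, weight = 8.
  m = 1101 → c = 110101001, weight = 5.
  m = 0011 → c = 110111000, weight = 5.
  m = 1011 → c = 111101010, weight = 6.
  m = 0111 → c = 100011110, weight = 5.
  m = 1111 → c = 101001100, weight = 4.
Tally weights:
  weight 0: 1 codewords.
  weight 2: 1 codewords.
  weight 3: 2 codewords.
  weight 4: 2 codewords.
  weight 5: 6 codewords.
  weight 6: 3 codewords.
  weight 8: 1 codewords.
Minimum distance d = smallest w > 0 with A_w > 0 = 2.
Sanity: Σ A_w = 16 = 2^4 = 16 ✓.


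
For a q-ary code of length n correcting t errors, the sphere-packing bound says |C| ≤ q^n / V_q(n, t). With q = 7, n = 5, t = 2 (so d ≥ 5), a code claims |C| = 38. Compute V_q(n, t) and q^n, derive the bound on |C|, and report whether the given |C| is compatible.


V_q(n, t) = 391, q^n = 16807, Hamming bound = 42, |C| = 38 ≤ bound (satisfied).

Step 1: Compute V_q(n, t) = Σ_{j=0}^2 C(n, j) (q−1)^j.
  j = 0: C(5,0)·(6)^0 = 1·1 = 1.
  j = 1: C(5,1)·(6)^1 = 5·6 = 30.
  j = 2: C(5,2)·(6)^2 = 10·36 = 360.
  V_q(n, t) = 1 + 30 + 360 = 391.
Step 2: q^n = 7^5 = 16807.
Step 3: Hamming bound ⌊q^n / V_q(n,t)⌋ = ⌊16807/391⌋ = 42.
Step 4: Compare |C| = 38 to 42: satisfied.
The claimed |C| lies below the Hamming bound.


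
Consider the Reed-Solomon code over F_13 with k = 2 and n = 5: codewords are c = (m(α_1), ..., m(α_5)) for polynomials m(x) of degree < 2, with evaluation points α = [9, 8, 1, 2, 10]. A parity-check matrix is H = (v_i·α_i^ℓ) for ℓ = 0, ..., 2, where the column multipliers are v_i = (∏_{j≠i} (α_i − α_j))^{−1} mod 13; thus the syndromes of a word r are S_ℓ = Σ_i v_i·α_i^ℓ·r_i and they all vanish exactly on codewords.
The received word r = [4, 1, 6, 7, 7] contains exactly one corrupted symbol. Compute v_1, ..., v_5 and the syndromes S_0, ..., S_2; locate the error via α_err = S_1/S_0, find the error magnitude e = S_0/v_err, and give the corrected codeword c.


S = (12, 11, 9), error at position 4, error magnitude e = 11, c = [4, 1, 6, 9, 7].

Step 1: column multipliers v_i = (∏_{j≠i}(α_i − α_j))^{−1} mod 13.
  i = 1 (α = 9): (9−8)(9−1)(9−2)(9−10) = 1·8·7·(−1) = −56 ≡ 9, so v_1 = 9^{−1} = 3 (mod 13).
  i = 2 (α = 8): (8−9)(8−1)(8−2)(8−10) = (−1)·7·6·(−2) = 84 ≡ 6, so v_2 = 6^{−1} = 11 (mod 13).
  i = 3 (α = 1): (1−9)(1−8)(1−2)(1−10) = (−8)·(−7)·(−1)·(−9) = 504 ≡ 10, so v_3 = 10^{−1} = 4 (mod 13).
  i = 4 (α = 2): (2−9)(2−8)(2−1)(2−10) = (−7)·(−6)·1·(−8) = −336 ≡ 2, so v_4 = 2^{−1} = 7 (mod 13).
  i = 5 (α = 10): (10−9)(10−8)(10−1)(10−2) = 1·2·9·8 = 144 ≡ 1, so v_5 = 1^{−1} = 1 (mod 13).
  v = [3, 11, 4, 7, 1].
Step 2: syndromes of r = [4, 1, 6, 7, 7] (all sums mod 13).
  S_0 = Σ v_i r_i = 3·4 + 11·1 + 4·6 + 7·7 + 1·7 = 103 ≡ 12.
  S_1 = Σ v_i α_i r_i = 3·9·4 + 11·8·1 + 4·1·6 + 7·2·7 + 1·10·7 = 388 ≡ 11.
  α_i^2 mod 13 = [3, 12, 1, 4, 9].
  S_2 = Σ v_i α_i^2 r_i = 3·3·4 + 11·12·1 + 4·1·6 + 7·4·7 + 1·9·7 = 451 ≡ 9.
  S = (12, 11, 9) ≠ 0, so r is not a codeword (an error is present).
Step 3: locate the error. For a single error e at position i, S_ℓ = v_i·e·α_i^ℓ, so α_err = S_1/S_0.
  S_0^{−1} = 12^{−1} = 12 (mod 13), so α_err = 11·12 = 132 ≡ 2 = α_4. Error position i = 4.
  Consistency check: S_2/S_1 = 9·6 = 54 ≡ 2 = α_err ✓ (single-error assumption holds).
Step 4: error magnitude e = S_0/v_4 = S_0·∏_{j≠4}(α_4 − α_j) = 12·2 = 24 ≡ 11 (mod 13).
Step 5: correct position 4: c_4 = r_4 − e = 7 − 11 ≡ 9 (mod 13). Hence c = [4, 1, 6, 9, 7].
  Check: interpolating c through the α_i gives m(x) = 3 + 3·x (degree < 2) with m(α_i) = c_i for every i, so c is indeed a codeword.


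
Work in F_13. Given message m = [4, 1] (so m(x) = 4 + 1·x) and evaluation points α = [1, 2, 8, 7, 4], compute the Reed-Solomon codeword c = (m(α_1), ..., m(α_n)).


c = [5, 6, 12, 11, 8]

Message polynomial: m(x) = 4 + 1·x (mod 13).
For each evaluation point α_i, compute m(α_i) mod 13:
  α_1 = 1: Horner steps 1 → 5, so m(1) = 5.
  α_2 = 2: Horner steps 1 → 6, so m(2) = 6.
  α_3 = 8: Horner steps 1 → 12, so m(8) = 12.
  α_4 = 7: Horner steps 1 → 11, so m(7) = 11.
  α_5 = 4: Horner steps 1 → 8, so m(4) = 8.
Codeword c = [5, 6, 12, 11, 8] ∈ F_13^5.


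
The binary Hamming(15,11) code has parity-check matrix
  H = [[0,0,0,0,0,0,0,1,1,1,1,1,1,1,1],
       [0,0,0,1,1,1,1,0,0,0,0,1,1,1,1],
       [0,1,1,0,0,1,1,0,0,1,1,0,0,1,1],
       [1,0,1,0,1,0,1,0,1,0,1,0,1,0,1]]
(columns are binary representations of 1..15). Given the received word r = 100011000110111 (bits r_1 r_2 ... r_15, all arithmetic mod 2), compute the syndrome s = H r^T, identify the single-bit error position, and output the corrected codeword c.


s = (1, 1, 1, 1)^T, error position = 15, corrected codeword c = 100011000110110

Compute s = H r^T mod 2 one row at a time:
  s_1 = 0 + 0 + 1 + 1 + 0 + 1 + 1 + 1 = 5 ≡ 1 (mod 2).
  s_2 = 0 + 1 + 1 + 0 + 0 + 1 + 1 + 1 = 5 ≡ 1 (mod 2).
  s_3 = 0 + 0 + 1 + 0 + 1 + 1 + 1 + 1 = 5 ≡ 1 (mod 2).
  s_4 = 1 + 0 + 1 + 0 + 0 + 1 + 1 + 1 = 5 ≡ 1 (mod 2).
s = (1, 1, 1, 1)^T — this equals column 15 of H (binary 1111), so error is at position 15.
Correct: flip bit 15 of r = 100011000110111 to get c = 100011000110110.


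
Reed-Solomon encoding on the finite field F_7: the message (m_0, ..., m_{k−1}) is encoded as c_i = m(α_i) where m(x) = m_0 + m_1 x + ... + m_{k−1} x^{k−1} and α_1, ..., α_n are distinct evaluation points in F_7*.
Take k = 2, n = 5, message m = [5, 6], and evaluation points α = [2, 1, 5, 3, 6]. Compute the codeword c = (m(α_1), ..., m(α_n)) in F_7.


c = [3, 4, 0, 2, 6]

Message polynomial: m(x) = 5 + 6·x (mod 7).
For each evaluation point α_i, compute m(α_i) mod 7:
  α_1 = 2: Horner steps 6 → 3, so m(2) = 3.
  α_2 = 1: Horner steps 6 → 4, so m(1) = 4.
  α_3 = 5: Horner steps 6 → 0, so m(5) = 0.
  α_4 = 3: Horner steps 6 → 2, so m(3) = 2.
  α_5 = 6: Horner steps 6 → 6, so m(6) = 6.
Codeword c = [3, 4, 0, 2, 6] ∈ F_7^5.


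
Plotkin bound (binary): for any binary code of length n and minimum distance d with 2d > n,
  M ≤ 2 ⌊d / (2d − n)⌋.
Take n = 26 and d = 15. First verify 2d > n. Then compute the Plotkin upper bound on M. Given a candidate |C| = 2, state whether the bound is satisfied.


Plotkin bound M ≤ 6; given |C| = 2 ≤ bound (satisfied).

Check applicability: 2d = 30, n = 26.
2d − n = 4 > 0, so Plotkin applies.
Compute d/(2d−n) = 15/4 ≈ 3.7500.
⌊d/(2d−n)⌋ = 3.
Plotkin bound: M ≤ 2·3 = 6.
Given |C| = 2, check: satisfied.
This |C| is below the Plotkin bound.


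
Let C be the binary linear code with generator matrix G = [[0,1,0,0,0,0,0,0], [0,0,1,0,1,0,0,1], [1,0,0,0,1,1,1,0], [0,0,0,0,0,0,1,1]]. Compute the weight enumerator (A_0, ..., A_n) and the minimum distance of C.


Weight distribution: A_0 = 1, A_1 = 1, A_2 = 1, A_3 = 4, A_4 = 5, A_5 = 3, A_6 = 1. Minimum distance d = 1.

Enumerate all 2^4 = 16 messages m ∈ F_2^4.
For each, compute codeword c = mG in F_2^8, then tally its weight.
  m = 0000 → c = 00000000, weight = 0.
  m = 1000 → c = 01000000, weight = 1.
  m = 0100 → c = 00101001, weight = 3.
  m = 1100 → c = 01101001, weight = 4.
  m = 0010 → c = 10001110, weight = 4.
  m = 1010 → c = 11001110, weight = 5.
  m = 0110 → c = 10100111, weight = 5.
  m = 1110 → c = 11100111, weight = 6.
  m = 0001 → c = 00000011, weight = 2.
  m = 1001 → c = 01000011, weight = 3.
  m = 0101 → c = 00101010, weight = 3.
  m = 1101 → c = 01101010, weight = 4.
  m = 0011 → c = 10001101, weight = 4.
  m = 1011 → c = 11001101, weight = 5.
  m = 0111 → c = 10100100, weight = 3.
  m = 1111 → c = 11100100, weight = 4.
Tally weights:
  weight 0: 1 codewords.
  weight 1: 1 codewords.
  weight 2: 1 codewords.
  weight 3: 4 codewords.
  weight 4: 5 codewords.
  weight 5: 3 codewords.
  weight 6: 1 codewords.
Minimum distance d = smallest w > 0 with A_w > 0 = 1.
Sanity: Σ A_w = 16 = 2^4 = 16 ✓.


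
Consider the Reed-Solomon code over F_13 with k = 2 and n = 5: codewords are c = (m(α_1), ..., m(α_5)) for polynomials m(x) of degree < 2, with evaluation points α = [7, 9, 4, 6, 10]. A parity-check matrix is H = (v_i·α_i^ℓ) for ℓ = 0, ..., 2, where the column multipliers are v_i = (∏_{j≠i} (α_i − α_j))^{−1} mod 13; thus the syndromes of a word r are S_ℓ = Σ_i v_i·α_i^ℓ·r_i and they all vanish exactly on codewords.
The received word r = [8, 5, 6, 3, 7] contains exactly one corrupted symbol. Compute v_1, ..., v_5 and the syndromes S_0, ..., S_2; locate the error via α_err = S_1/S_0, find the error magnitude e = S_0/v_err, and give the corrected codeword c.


S = (7, 5, 11), error at position 5, error magnitude e = 10, c = [8, 5, 6, 3, 10].

Step 1: column multipliers v_i = (∏_{j≠i}(α_i − α_j))^{−1} mod 13.
  i = 1 (α = 7): (7−9)(7−4)(7−6)(7−10) = (−2)·3·1·(−3) = 18 ≡ 5, so v_1 = 5^{−1} = 8 (mod 13).
  i = 2 (α = 9): (9−7)(9−4)(9−6)(9−10) = 2·5·3·(−1) = −30 ≡ 9, so v_2 = 9^{−1} = 3 (mod 13).
  i = 3 (α = 4): (4−7)(4−9)(4−6)(4−10) = (−3)·(−5)·(−2)·(−6) = 180 ≡ 11, so v_3 = 11^{−1} = 6 (mod 13).
  i = 4 (α = 6): (6−7)(6−9)(6−4)(6−10) = (−1)·(−3)·2·(−4) = −24 ≡ 2, so v_4 = 2^{−1} = 7 (mod 13).
  i = 5 (α = 10): (10−7)(10−9)(10−4)(10−6) = 3·1·6·4 = 72 ≡ 7, so v_5 = 7^{−1} = 2 (mod 13).
  v = [8, 3, 6, 7, 2].
Step 2: syndromes of r = [8, 5, 6, 3, 7] (all sums mod 13).
  S_0 = Σ v_i r_i = 8·8 + 3·5 + 6·6 + 7·3 + 2·7 = 150 ≡ 7.
  S_1 = Σ v_i α_i r_i = 8·7·8 + 3·9·5 + 6·4·6 + 7·6·3 + 2·10·7 = 993 ≡ 5.
  α_i^2 mod 13 = [10, 3, 3, 10, 9].
  S_2 = Σ v_i α_i^2 r_i = 8·10·8 + 3·3·5 + 6·3·6 + 7·10·3 + 2·9·7 = 1129 ≡ 11.
  S = (7, 5, 11) ≠ 0, so r is not a codeword (an error is present).
Step 3: locate the error. For a single error e at position i, S_ℓ = v_i·e·α_i^ℓ, so α_err = S_1/S_0.
  S_0^{−1} = 7^{−1} = 2 (mod 13), so α_err = 5·2 = 10 ≡ 10 = α_5. Error position i = 5.
  Consistency check: S_2/S_1 = 11·8 = 88 ≡ 10 = α_err ✓ (single-error assumption holds).
Step 4: error magnitude e = S_0/v_5 = S_0·∏_{j≠5}(α_5 − α_j) = 7·7 = 49 ≡ 10 (mod 13).
Step 5: correct position 5: c_5 = r_5 − e = 7 − 10 ≡ 10 (mod 13). Hence c = [8, 5, 6, 3, 10].
  Check: interpolating c through the α_i gives m(x) = 12 + 5·x (degree < 2) with m(α_i) = c_i for every i, so c is indeed a codeword.


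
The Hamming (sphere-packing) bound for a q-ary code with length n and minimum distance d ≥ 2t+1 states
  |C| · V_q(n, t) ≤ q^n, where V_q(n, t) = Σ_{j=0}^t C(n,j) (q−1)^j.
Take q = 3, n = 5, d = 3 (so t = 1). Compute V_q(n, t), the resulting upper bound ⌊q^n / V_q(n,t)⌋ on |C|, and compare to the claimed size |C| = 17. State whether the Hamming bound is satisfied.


V_q(n, t) = 11, q^n = 243, Hamming bound = 22, |C| = 17 ≤ bound (satisfied).

Step 1: Compute V_q(n, t) = Σ_{j=0}^1 C(n, j) (q−1)^j.
  j = 0: C(5,0)·(2)^0 = 1·1 = 1.
  j = 1: C(5,1)·(2)^1 = 5·2 = 10.
  V_q(n, t) = 1 + 10 = 11.
Step 2: q^n = 3^5 = 243.
Step 3: Hamming bound ⌊q^n / V_q(n,t)⌋ = ⌊243/11⌋ = 22.
Step 4: Compare |C| = 17 to 22: satisfied.
The claimed |C| lies below the Hamming bound.


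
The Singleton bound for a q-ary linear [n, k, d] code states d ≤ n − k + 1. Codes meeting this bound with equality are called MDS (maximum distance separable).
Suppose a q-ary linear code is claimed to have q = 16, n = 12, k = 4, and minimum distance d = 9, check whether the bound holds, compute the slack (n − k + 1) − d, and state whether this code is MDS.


Singleton RHS = n − k + 1 = 9, slack = 0, bound satisfied, MDS.

Singleton bound: d ≤ n − k + 1.
Here n = 12, k = 4, so n − k + 1 = 9.
Given d = 9, check d ≤ 9: YES.
Slack = (n − k + 1) − d = 0.
The code is MDS (slack = 0).
Description: the claimed parameters are [12, 4, 9]_16; such a code would be MDS (meets Singleton bound).


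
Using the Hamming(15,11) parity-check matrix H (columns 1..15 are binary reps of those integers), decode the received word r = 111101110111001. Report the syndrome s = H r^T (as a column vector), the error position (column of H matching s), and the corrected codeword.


s = (1, 1, 1, 1)^T, error position = 15, corrected codeword c = 111101110111000

Compute s = H r^T mod 2 one row at a time:
  s_1 = 1 + 0 + 1 + 1 + 1 + 0 + 0 + 1 = 5 ≡ 1 (mod 2).
  s_2 = 1 + 0 + 1 + 1 + 1 + 0 + 0 + 1 = 5 ≡ 1 (mod 2).
  s_3 = 1 + 1 + 1 + 1 + 1 + 1 + 0 + 1 = 7 ≡ 1 (mod 2).
  s_4 = 1 + 1 + 0 + 1 + 0 + 1 + 0 + 1 = 5 ≡ 1 (mod 2).
s = (1, 1, 1, 1)^T — this equals column 15 of H (binary 1111), so error is at position 15.
Correct: flip bit 15 of r = 111101110111001 to get c = 111101110111000.


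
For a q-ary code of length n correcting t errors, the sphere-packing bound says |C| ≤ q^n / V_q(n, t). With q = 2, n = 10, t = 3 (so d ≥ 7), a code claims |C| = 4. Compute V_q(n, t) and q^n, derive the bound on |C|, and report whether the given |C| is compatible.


V_q(n, t) = 176, q^n = 1024, Hamming bound = 5, |C| = 4 ≤ bound (satisfied).

Step 1: Compute V_q(n, t) = Σ_{j=0}^3 C(n, j) (q−1)^j.
  j = 0: C(10,0)·(1)^0 = 1·1 = 1.
  j = 1: C(10,1)·(1)^1 = 10·1 = 10.
  j = 2: C(10,2)·(1)^2 = 45·1 = 45.
  j = 3: C(10,3)·(1)^3 = 120·1 = 120.
  V_q(n, t) = 1 + 10 + 45 + 120 = 176.
Step 2: q^n = 2^10 = 1024.
Step 3: Hamming bound ⌊q^n / V_q(n,t)⌋ = ⌊1024/176⌋ = 5.
Step 4: Compare |C| = 4 to 5: satisfied.
The claimed |C| lies below the Hamming bound.


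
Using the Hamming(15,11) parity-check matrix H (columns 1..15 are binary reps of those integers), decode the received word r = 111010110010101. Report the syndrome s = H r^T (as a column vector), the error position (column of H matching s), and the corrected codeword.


s = (0, 0, 1, 1)^T, error position = 3, corrected codeword c = 110010110010101

Compute s = H r^T mod 2 one row at a time:
  s_1 = 1 + 0 + 0 + 1 + 0 + 1 + 0 + 1 = 4 ≡ 0 (mod 2).
  s_2 = 0 + 1 + 0 + 1 + 0 + 1 + 0 + 1 = 4 ≡ 0 (mod 2).
  s_3 = 1 + 1 + 0 + 1 + 0 + 1 + 0 + 1 = 5 ≡ 1 (mod 2).
  s_4 = 1 + 1 + 1 + 1 + 0 + 1 + 1 + 1 = 7 ≡ 1 (mod 2).
s = (0, 0, 1, 1)^T — this equals column 3 of H (binary 0011), so error is at position 3.
Correct: flip bit 3 of r = 111010110010101 to get c = 110010110010101.


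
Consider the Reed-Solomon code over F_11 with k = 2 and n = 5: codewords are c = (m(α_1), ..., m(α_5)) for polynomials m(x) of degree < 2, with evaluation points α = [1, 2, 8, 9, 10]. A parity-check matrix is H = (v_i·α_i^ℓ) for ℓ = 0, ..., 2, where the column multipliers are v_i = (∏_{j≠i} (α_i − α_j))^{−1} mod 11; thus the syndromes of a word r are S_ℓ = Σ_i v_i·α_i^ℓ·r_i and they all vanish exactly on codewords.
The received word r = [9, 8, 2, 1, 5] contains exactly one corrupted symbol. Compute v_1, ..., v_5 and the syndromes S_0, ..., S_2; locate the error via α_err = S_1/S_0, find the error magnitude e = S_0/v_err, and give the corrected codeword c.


S = (5, 6, 5), error at position 5, error magnitude e = 5, c = [9, 8, 2, 1, 0].

Step 1: column multipliers v_i = (∏_{j≠i}(α_i − α_j))^{−1} mod 11.
  i = 1 (α = 1): (1−2)(1−8)(1−9)(1−10) = (−1)·(−7)·(−8)·(−9) = 504 ≡ 9, so v_1 = 9^{−1} = 5 (mod 11).
  i = 2 (α = 2): (2−1)(2−8)(2−9)(2−10) = 1·(−6)·(−7)·(−8) = −336 ≡ 5, so v_2 = 5^{−1} = 9 (mod 11).
  i = 3 (α = 8): (8−1)(8−2)(8−9)(8−10) = 7·6·(−1)·(−2) = 84 ≡ 7, so v_3 = 7^{−1} = 8 (mod 11).
  i = 4 (α = 9): (9−1)(9−2)(9−8)(9−10) = 8·7·1·(−1) = −56 ≡ 10, so v_4 = 10^{−1} = 10 (mod 11).
  i = 5 (α = 10): (10−1)(10−2)(10−8)(10−9) = 9·8·2·1 = 144 ≡ 1, so v_5 = 1^{−1} = 1 (mod 11).
  v = [5, 9, 8, 10, 1].
Step 2: syndromes of r = [9, 8, 2, 1, 5] (all sums mod 11).
  S_0 = Σ v_i r_i = 5·9 + 9·8 + 8·2 + 10·1 + 1·5 = 148 ≡ 5.
  S_1 = Σ v_i α_i r_i = 5·1·9 + 9·2·8 + 8·8·2 + 10·9·1 + 1·10·5 = 457 ≡ 6.
  α_i^2 mod 11 = [1, 4, 9, 4, 1].
  S_2 = Σ v_i α_i^2 r_i = 5·1·9 + 9·4·8 + 8·9·2 + 10·4·1 + 1·1·5 = 522 ≡ 5.
  S = (5, 6, 5) ≠ 0, so r is not a codeword (an error is present).
Step 3: locate the error. For a single error e at position i, S_ℓ = v_i·e·α_i^ℓ, so α_err = S_1/S_0.
  S_0^{−1} = 5^{−1} = 9 (mod 11), so α_err = 6·9 = 54 ≡ 10 = α_5. Error position i = 5.
  Consistency check: S_2/S_1 = 5·2 = 10 ≡ 10 = α_err ✓ (single-error assumption holds).
Step 4: error magnitude e = S_0/v_5 = S_0·∏_{j≠5}(α_5 − α_j) = 5·1 = 5 ≡ 5 (mod 11).
Step 5: correct position 5: c_5 = r_5 − e = 5 − 5 ≡ 0 (mod 11). Hence c = [9, 8, 2, 1, 0].
  Check: interpolating c through the α_i gives m(x) = 10 + 10·x (degree < 2) with m(α_i) = c_i for every i, so c is indeed a codeword.


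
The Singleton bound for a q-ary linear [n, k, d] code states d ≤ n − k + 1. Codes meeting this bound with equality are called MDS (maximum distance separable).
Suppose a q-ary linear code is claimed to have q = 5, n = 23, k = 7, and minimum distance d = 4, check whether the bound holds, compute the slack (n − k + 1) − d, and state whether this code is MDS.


Singleton RHS = n − k + 1 = 17, slack = 13, bound satisfied, not MDS.

Singleton bound: d ≤ n − k + 1.
Here n = 23, k = 7, so n − k + 1 = 17.
Given d = 4, check d ≤ 17: YES.
Slack = (n − k + 1) − d = 13.
The code is NOT MDS (slack = 13 > 0).
Description: the claimed parameters are [23, 7, 4]_5; such a code would be non-MDS.


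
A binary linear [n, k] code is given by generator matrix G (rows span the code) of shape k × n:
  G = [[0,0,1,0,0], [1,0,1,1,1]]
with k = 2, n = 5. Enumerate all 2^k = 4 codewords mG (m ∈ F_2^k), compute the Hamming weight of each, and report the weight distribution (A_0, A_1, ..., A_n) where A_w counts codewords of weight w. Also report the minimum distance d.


Weight distribution: A_0 = 1, A_1 = 1, A_3 = 1, A_4 = 1. Minimum distance d = 1.

Enumerate all 2^2 = 4 messages m ∈ F_2^2.
For each, compute codeword c = mG in F_2^5, then tally its weight.
  m = 00 → c = 00000, weight = 0.
  m = 10 → c = 00100, weight = 1.
  m = 01 → c = 10111, weight = 4.
  m = 11 → c = 10011, weight = 3.
Tally weights:
  weight 0: 1 codewords.
  weight 1: 1 codewords.
  weight 3: 1 codewords.
  weight 4: 1 codewords.
Minimum distance d = smallest w > 0 with A_w > 0 = 1.
Sanity: Σ A_w = 4 = 2^2 = 4 ✓.


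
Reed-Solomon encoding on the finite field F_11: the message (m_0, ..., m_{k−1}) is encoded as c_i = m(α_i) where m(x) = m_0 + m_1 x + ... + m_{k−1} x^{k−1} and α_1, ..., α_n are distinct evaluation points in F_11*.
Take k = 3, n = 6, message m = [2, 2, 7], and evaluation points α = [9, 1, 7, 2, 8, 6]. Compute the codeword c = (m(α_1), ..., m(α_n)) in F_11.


c = [4, 0, 7, 1, 4, 2]

Message polynomial: m(x) = 2 + 2·x + 7·x^2 (mod 11).
For each evaluation point α_i, compute m(α_i) mod 11:
  α_1 = 9: Horner steps 7 → 10 → 4, so m(9) = 4.
  α_2 = 1: Horner steps 7 → 9 → 0, so m(1) = 0.
  α_3 = 7: Horner steps 7 → 7 → 7, so m(7) = 7.
  α_4 = 2: Horner steps 7 → 5 → 1, so m(2) = 1.
  α_5 = 8: Horner steps 7 → 3 → 4, so m(8) = 4.
  α_6 = 6: Horner steps 7 → 0 → 2, so m(6) = 2.
Codeword c = [4, 0, 7, 1, 4, 2] ∈ F_11^6.


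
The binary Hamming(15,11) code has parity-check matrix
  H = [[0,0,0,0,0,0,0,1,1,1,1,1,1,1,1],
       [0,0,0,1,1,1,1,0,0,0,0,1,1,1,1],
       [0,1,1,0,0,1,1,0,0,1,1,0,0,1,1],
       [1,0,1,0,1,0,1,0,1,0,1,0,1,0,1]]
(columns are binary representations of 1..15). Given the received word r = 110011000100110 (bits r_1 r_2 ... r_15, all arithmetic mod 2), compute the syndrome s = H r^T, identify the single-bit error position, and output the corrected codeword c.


s = (1, 0, 0, 1)^T, error position = 9, corrected codeword c = 110011001100110

Compute s = H r^T mod 2 one row at a time:
  s_1 = 0 + 0 + 1 + 0 + 0 + 1 + 1 + 0 = 3 ≡ 1 (mod 2).
  s_2 = 0 + 1 + 1 + 0 + 0 + 1 + 1 + 0 = 4 ≡ 0 (mod 2).
  s_3 = 1 + 0 + 1 + 0 + 1 + 0 + 1 + 0 = 4 ≡ 0 (mod 2).
  s_4 = 1 + 0 + 1 + 0 + 0 + 0 + 1 + 0 = 3 ≡ 1 (mod 2).
s = (1, 0, 0, 1)^T — this equals column 9 of H (binary 1001), so error is at position 9.
Correct: flip bit 9 of r = 110011000100110 to get c = 110011001100110.


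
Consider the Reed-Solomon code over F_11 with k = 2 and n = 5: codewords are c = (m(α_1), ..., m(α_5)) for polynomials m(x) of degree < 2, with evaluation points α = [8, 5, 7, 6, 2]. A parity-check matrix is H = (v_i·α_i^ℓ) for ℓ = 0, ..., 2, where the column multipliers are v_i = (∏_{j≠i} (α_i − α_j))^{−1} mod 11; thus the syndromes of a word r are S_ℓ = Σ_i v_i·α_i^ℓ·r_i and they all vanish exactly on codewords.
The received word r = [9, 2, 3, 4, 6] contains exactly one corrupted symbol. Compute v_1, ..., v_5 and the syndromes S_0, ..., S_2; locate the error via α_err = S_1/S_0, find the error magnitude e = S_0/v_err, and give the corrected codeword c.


S = (5, 8, 4), error at position 4, error magnitude e = 7, c = [9, 2, 3, 8, 6].

Step 1: column multipliers v_i = (∏_{j≠i}(α_i − α_j))^{−1} mod 11.
  i = 1 (α = 8): (8−5)(8−7)(8−6)(8−2) = 3·1·2·6 = 36 ≡ 3, so v_1 = 3^{−1} = 4 (mod 11).
  i = 2 (α = 5): (5−8)(5−7)(5−6)(5−2) = (−3)·(−2)·(−1)·3 = −18 ≡ 4, so v_2 = 4^{−1} = 3 (mod 11).
  i = 3 (α = 7): (7−8)(7−5)(7−6)(7−2) = (−1)·2·1·5 = −10 ≡ 1, so v_3 = 1^{−1} = 1 (mod 11).
  i = 4 (α = 6): (6−8)(6−5)(6−7)(6−2) = (−2)·1·(−1)·4 = 8 ≡ 8, so v_4 = 8^{−1} = 7 (mod 11).
  i = 5 (α = 2): (2−8)(2−5)(2−7)(2−6) = (−6)·(−3)·(−5)·(−4) = 360 ≡ 8, so v_5 = 8^{−1} = 7 (mod 11).
  v = [4, 3, 1, 7, 7].
Step 2: syndromes of r = [9, 2, 3, 4, 6] (all sums mod 11).
  S_0 = Σ v_i r_i = 4·9 + 3·2 + 1·3 + 7·4 + 7·6 = 115 ≡ 5.
  S_1 = Σ v_i α_i r_i = 4·8·9 + 3·5·2 + 1·7·3 + 7·6·4 + 7·2·6 = 591 ≡ 8.
  α_i^2 mod 11 = [9, 3, 5, 3, 4].
  S_2 = Σ v_i α_i^2 r_i = 4·9·9 + 3·3·2 + 1·5·3 + 7·3·4 + 7·4·6 = 609 ≡ 4.
  S = (5, 8, 4) ≠ 0, so r is not a codeword (an error is present).
Step 3: locate the error. For a single error e at position i, S_ℓ = v_i·e·α_i^ℓ, so α_err = S_1/S_0.
  S_0^{−1} = 5^{−1} = 9 (mod 11), so α_err = 8·9 = 72 ≡ 6 = α_4. Error position i = 4.
  Consistency check: S_2/S_1 = 4·7 = 28 ≡ 6 = α_err ✓ (single-error assumption holds).
Step 4: error magnitude e = S_0/v_4 = S_0·∏_{j≠4}(α_4 − α_j) = 5·8 = 40 ≡ 7 (mod 11).
Step 5: correct position 4: c_4 = r_4 − e = 4 − 7 ≡ 8 (mod 11). Hence c = [9, 2, 3, 8, 6].
  Check: interpolating c through the α_i gives m(x) = 5 + 6·x (degree < 2) with m(α_i) = c_i for every i, so c is indeed a codeword.


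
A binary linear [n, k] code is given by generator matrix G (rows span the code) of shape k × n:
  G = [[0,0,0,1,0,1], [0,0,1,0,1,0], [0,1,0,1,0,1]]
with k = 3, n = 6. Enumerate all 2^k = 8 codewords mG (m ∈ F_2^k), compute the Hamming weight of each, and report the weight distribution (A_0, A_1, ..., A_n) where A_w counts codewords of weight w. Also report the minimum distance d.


Weight distribution: A_0 = 1, A_1 = 1, A_2 = 2, A_3 = 2, A_4 = 1, A_5 = 1. Minimum distance d = 1.

Enumerate all 2^3 = 8 messages m ∈ F_2^3.
For each, compute codeword c = mG in F_2^6, then tally its weight.
  m = 000 → c = 000000, weight = 0.
  m = 100 → c = 000101, weight = 2.
  m = 010 → c = 001010, weight = 2.
  m = 110 → c = 001111, weight = 4.
  m = 001 → c = 010101, weight = 3.
  m = 101 → c = 010000, weight = 1.
  m = 011 → c = 011111, weight = 5.
  m = 111 → c = 011010, weight = 3.
Tally weights:
  weight 0: 1 codewords.
  weight 1: 1 codewords.
  weight 2: 2 codewords.
  weight 3: 2 codewords.
  weight 4: 1 codewords.
  weight 5: 1 codewords.
Minimum distance d = smallest w > 0 with A_w > 0 = 1.
Sanity: Σ A_w = 8 = 2^3 = 8 ✓.


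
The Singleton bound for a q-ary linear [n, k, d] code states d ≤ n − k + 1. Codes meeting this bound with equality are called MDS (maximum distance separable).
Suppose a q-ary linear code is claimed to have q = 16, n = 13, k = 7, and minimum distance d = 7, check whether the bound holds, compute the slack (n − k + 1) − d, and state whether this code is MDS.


Singleton RHS = n − k + 1 = 7, slack = 0, bound satisfied, MDS.

Singleton bound: d ≤ n − k + 1.
Here n = 13, k = 7, so n − k + 1 = 7.
Given d = 7, check d ≤ 7: YES.
Slack = (n − k + 1) − d = 0.
The code is MDS (slack = 0).
Description: the claimed parameters are [13, 7, 7]_16; such a code would be MDS (meets Singleton bound).


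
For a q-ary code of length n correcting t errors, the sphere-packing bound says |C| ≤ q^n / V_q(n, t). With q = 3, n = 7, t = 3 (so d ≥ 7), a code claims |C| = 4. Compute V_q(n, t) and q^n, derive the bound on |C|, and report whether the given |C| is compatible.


V_q(n, t) = 379, q^n = 2187, Hamming bound = 5, |C| = 4 ≤ bound (satisfied).

Step 1: Compute V_q(n, t) = Σ_{j=0}^3 C(n, j) (q−1)^j.
  j = 0: C(7,0)·(2)^0 = 1·1 = 1.
  j = 1: C(7,1)·(2)^1 = 7·2 = 14.
  j = 2: C(7,2)·(2)^2 = 21·4 = 84.
  j = 3: C(7,3)·(2)^3 = 35·8 = 280.
  V_q(n, t) = 1 + 14 + 84 + 280 = 379.
Step 2: q^n = 3^7 = 2187.
Step 3: Hamming bound ⌊q^n / V_q(n,t)⌋ = ⌊2187/379⌋ = 5.
Step 4: Compare |C| = 4 to 5: satisfied.
The claimed |C| lies below the Hamming bound.


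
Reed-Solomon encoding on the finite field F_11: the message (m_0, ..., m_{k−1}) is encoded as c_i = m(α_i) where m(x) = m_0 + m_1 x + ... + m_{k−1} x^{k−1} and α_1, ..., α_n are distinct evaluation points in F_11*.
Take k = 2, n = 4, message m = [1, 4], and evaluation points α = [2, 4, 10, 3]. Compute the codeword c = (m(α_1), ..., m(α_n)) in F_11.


c = [9, 6, 8, 2]

Message polynomial: m(x) = 1 + 4·x (mod 11).
For each evaluation point α_i, compute m(α_i) mod 11:
  α_1 = 2: Horner steps 4 → 9, so m(2) = 9.
  α_2 = 4: Horner steps 4 → 6, so m(4) = 6.
  α_3 = 10: Horner steps 4 → 8, so m(10) = 8.
  α_4 = 3: Horner steps 4 → 2, so m(3) = 2.
Codeword c = [9, 6, 8, 2] ∈ F_11^4.


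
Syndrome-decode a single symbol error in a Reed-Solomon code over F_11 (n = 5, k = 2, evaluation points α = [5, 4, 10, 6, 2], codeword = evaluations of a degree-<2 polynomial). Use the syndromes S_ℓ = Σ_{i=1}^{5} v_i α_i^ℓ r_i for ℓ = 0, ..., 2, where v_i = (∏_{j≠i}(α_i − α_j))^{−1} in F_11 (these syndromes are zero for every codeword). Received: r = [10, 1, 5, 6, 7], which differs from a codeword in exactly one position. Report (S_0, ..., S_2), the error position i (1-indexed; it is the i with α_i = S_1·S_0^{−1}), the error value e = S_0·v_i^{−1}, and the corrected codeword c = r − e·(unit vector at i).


S = (3, 4, 9), error at position 1, error magnitude e = 1, c = [9, 1, 5, 6, 7].

Step 1: column multipliers v_i = (∏_{j≠i}(α_i − α_j))^{−1} mod 11.
  i = 1 (α = 5): (5−4)(5−10)(5−6)(5−2) = 1·(−5)·(−1)·3 = 15 ≡ 4, so v_1 = 4^{−1} = 3 (mod 11).
  i = 2 (α = 4): (4−5)(4−10)(4−6)(4−2) = (−1)·(−6)·(−2)·2 = −24 ≡ 9, so v_2 = 9^{−1} = 5 (mod 11).
  i = 3 (α = 10): (10−5)(10−4)(10−6)(10−2) = 5·6·4·8 = 960 ≡ 3, so v_3 = 3^{−1} = 4 (mod 11).
  i = 4 (α = 6): (6−5)(6−4)(6−10)(6−2) = 1·2·(−4)·4 = −32 ≡ 1, so v_4 = 1^{−1} = 1 (mod 11).
  i = 5 (α = 2): (2−5)(2−4)(2−10)(2−6) = (−3)·(−2)·(−8)·(−4) = 192 ≡ 5, so v_5 = 5^{−1} = 9 (mod 11).
  v = [3, 5, 4, 1, 9].
Step 2: syndromes of r = [10, 1, 5, 6, 7] (all sums mod 11).
  S_0 = Σ v_i r_i = 3·10 + 5·1 + 4·5 + 1·6 + 9·7 = 124 ≡ 3.
  S_1 = Σ v_i α_i r_i = 3·5·10 + 5·4·1 + 4·10·5 + 1·6·6 + 9·2·7 = 532 ≡ 4.
  α_i^2 mod 11 = [3, 5, 1, 3, 4].
  S_2 = Σ v_i α_i^2 r_i = 3·3·10 + 5·5·1 + 4·1·5 + 1·3·6 + 9·4·7 = 405 ≡ 9.
  S = (3, 4, 9) ≠ 0, so r is not a codeword (an error is present).
Step 3: locate the error. For a single error e at position i, S_ℓ = v_i·e·α_i^ℓ, so α_err = S_1/S_0.
  S_0^{−1} = 3^{−1} = 4 (mod 11), so α_err = 4·4 = 16 ≡ 5 = α_1. Error position i = 1.
  Consistency check: S_2/S_1 = 9·3 = 27 ≡ 5 = α_err ✓ (single-error assumption holds).
Step 4: error magnitude e = S_0/v_1 = S_0·∏_{j≠1}(α_1 − α_j) = 3·4 = 12 ≡ 1 (mod 11).
Step 5: correct position 1: c_1 = r_1 − e = 10 − 1 ≡ 9 (mod 11). Hence c = [9, 1, 5, 6, 7].
  Check: interpolating c through the α_i gives m(x) = 2 + 8·x (degree < 2) with m(α_i) = c_i for every i, so c is indeed a codeword.


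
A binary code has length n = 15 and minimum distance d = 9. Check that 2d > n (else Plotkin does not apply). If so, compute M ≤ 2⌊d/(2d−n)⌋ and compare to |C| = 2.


Plotkin bound M ≤ 6; given |C| = 2 ≤ bound (satisfied).

Check applicability: 2d = 18, n = 15.
2d − n = 3 > 0, so Plotkin applies.
Compute d/(2d−n) = 9/3 ≈ 3.0000.
⌊d/(2d−n)⌋ = 3.
Plotkin bound: M ≤ 2·3 = 6.
Given |C| = 2, check: satisfied.
This |C| is below the Plotkin bound.


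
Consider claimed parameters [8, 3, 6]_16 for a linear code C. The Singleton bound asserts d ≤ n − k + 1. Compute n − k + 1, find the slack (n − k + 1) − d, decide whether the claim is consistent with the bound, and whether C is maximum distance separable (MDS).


Singleton RHS = n − k + 1 = 6, slack = 0, bound satisfied, MDS.

Singleton bound: d ≤ n − k + 1.
Here n = 8, k = 3, so n − k + 1 = 6.
Given d = 6, check d ≤ 6: YES.
Slack = (n − k + 1) − d = 0.
The code is MDS (slack = 0).
Description: the claimed parameters are [8, 3, 6]_16; such a code would be MDS (meets Singleton bound).


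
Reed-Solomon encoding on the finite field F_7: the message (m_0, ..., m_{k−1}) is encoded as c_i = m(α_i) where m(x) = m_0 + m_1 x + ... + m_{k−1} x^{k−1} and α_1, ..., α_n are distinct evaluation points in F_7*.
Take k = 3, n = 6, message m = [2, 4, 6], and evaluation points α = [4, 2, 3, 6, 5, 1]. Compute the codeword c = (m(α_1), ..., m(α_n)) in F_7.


c = [2, 6, 5, 4, 4, 5]

Message polynomial: m(x) = 2 + 4·x + 6·x^2 (mod 7).
For each evaluation point α_i, compute m(α_i) mod 7:
  α_1 = 4: Horner steps 6 → 0 → 2, so m(4) = 2.
  α_2 = 2: Horner steps 6 → 2 → 6, so m(2) = 6.
  α_3 = 3: Horner steps 6 → 1 → 5, so m(3) = 5.
  α_4 = 6: Horner steps 6 → 5 → 4, so m(6) = 4.
  α_5 = 5: Horner steps 6 → 6 → 4, so m(5) = 4.
  α_6 = 1: Horner steps 6 → 3 → 5, so m(1) = 5.
Codeword c = [2, 6, 5, 4, 4, 5] ∈ F_7^6.


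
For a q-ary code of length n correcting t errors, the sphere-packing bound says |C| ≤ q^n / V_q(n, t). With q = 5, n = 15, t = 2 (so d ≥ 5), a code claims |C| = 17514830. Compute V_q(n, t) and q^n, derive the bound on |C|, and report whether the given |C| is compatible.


V_q(n, t) = 1741, q^n = 30517578125, Hamming bound = 17528764, |C| = 17514830 ≤ bound (satisfied).

Step 1: Compute V_q(n, t) = Σ_{j=0}^2 C(n, j) (q−1)^j.
  j = 0: C(15,0)·(4)^0 = 1·1 = 1.
  j = 1: C(15,1)·(4)^1 = 15·4 = 60.
  j = 2: C(15,2)·(4)^2 = 105·16 = 1680.
  V_q(n, t) = 1 + 60 + 1680 = 1741.
Step 2: q^n = 5^15 = 30517578125.
Step 3: Hamming bound ⌊q^n / V_q(n,t)⌋ = ⌊30517578125/1741⌋ = 17528764.
Step 4: Compare |C| = 17514830 to 17528764: satisfied.
The claimed |C| lies below the Hamming bound.


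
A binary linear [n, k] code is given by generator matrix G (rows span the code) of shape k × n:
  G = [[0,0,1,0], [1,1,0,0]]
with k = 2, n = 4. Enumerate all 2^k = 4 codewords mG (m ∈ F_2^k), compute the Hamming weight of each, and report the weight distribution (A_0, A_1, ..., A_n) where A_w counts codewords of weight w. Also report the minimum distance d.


Weight distribution: A_0 = 1, A_1 = 1, A_2 = 1, A_3 = 1. Minimum distance d = 1.

Enumerate all 2^2 = 4 messages m ∈ F_2^2.
For each, compute codeword c = mG in F_2^4, then tally its weight.
  m = 00 → c = 0000, weight = 0.
  m = 10 → c = 0010, weight = 1.
  m = 01 → c = 1100, weight = 2.
  m = 11 → c = 1110, weight = 3.
Tally weights:
  weight 0: 1 codewords.
  weight 1: 1 codewords.
  weight 2: 1 codewords.
  weight 3: 1 codewords.
Minimum distance d = smallest w > 0 with A_w > 0 = 1.
Sanity: Σ A_w = 4 = 2^2 = 4 ✓.
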